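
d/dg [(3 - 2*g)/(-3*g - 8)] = 25/(3*g + 8)^2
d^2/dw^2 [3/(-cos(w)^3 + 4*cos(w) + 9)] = 3*(9*(1 - cos(2*w))^3 - 14*(1 - cos(2*w))^2 + 234*cos(w) - 108*cos(2*w) - 162*cos(3*w) + 132)/(8*(-cos(w)^3 + 4*cos(w) + 9)^3)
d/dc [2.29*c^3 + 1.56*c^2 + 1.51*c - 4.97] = 6.87*c^2 + 3.12*c + 1.51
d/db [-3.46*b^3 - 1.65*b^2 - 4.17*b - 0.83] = -10.38*b^2 - 3.3*b - 4.17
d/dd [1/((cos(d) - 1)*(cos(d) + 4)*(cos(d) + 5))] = (-3*sin(d)^2 + 16*cos(d) + 14)*sin(d)/((cos(d) - 1)^2*(cos(d) + 4)^2*(cos(d) + 5)^2)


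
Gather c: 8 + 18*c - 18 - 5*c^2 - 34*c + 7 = -5*c^2 - 16*c - 3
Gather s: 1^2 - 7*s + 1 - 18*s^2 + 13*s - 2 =-18*s^2 + 6*s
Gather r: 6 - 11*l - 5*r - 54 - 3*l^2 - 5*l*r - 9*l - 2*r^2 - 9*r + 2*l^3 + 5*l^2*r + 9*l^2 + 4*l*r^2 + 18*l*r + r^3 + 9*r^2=2*l^3 + 6*l^2 - 20*l + r^3 + r^2*(4*l + 7) + r*(5*l^2 + 13*l - 14) - 48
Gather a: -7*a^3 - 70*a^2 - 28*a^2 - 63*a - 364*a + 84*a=-7*a^3 - 98*a^2 - 343*a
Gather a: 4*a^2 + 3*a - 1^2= 4*a^2 + 3*a - 1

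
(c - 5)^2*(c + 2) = c^3 - 8*c^2 + 5*c + 50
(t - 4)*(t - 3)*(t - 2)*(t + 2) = t^4 - 7*t^3 + 8*t^2 + 28*t - 48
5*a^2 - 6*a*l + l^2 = (-5*a + l)*(-a + l)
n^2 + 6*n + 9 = (n + 3)^2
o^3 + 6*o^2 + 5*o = o*(o + 1)*(o + 5)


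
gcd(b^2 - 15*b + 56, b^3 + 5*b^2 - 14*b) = 1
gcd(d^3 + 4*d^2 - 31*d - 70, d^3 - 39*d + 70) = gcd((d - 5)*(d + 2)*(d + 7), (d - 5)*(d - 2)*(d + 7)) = d^2 + 2*d - 35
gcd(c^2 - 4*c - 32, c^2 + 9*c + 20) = c + 4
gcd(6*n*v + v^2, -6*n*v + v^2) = v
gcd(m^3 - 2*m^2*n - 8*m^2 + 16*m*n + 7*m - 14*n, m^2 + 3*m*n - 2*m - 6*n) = 1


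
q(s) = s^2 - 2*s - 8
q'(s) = 2*s - 2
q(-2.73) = 4.91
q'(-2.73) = -7.46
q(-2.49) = 3.18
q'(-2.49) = -6.98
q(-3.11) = 7.89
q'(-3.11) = -8.22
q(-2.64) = 4.25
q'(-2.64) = -7.28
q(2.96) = -5.16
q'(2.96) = 3.92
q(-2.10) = 0.61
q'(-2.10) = -6.20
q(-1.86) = -0.82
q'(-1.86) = -5.72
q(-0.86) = -5.54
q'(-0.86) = -3.72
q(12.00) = 112.00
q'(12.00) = 22.00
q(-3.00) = 7.00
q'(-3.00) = -8.00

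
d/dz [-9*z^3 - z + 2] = -27*z^2 - 1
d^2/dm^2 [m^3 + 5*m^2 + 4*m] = 6*m + 10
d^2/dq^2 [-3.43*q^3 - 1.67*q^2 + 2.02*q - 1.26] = -20.58*q - 3.34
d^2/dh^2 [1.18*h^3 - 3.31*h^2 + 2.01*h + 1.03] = 7.08*h - 6.62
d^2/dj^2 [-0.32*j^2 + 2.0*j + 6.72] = -0.640000000000000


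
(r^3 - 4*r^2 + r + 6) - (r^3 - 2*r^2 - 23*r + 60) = -2*r^2 + 24*r - 54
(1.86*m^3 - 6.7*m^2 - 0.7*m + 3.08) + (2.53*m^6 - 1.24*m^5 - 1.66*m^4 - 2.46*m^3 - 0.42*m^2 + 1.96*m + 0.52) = 2.53*m^6 - 1.24*m^5 - 1.66*m^4 - 0.6*m^3 - 7.12*m^2 + 1.26*m + 3.6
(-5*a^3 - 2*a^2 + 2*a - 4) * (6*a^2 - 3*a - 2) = -30*a^5 + 3*a^4 + 28*a^3 - 26*a^2 + 8*a + 8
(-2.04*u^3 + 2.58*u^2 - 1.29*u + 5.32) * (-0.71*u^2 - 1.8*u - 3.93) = 1.4484*u^5 + 1.8402*u^4 + 4.2891*u^3 - 11.5946*u^2 - 4.5063*u - 20.9076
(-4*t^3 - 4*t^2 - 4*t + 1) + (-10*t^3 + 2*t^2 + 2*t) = -14*t^3 - 2*t^2 - 2*t + 1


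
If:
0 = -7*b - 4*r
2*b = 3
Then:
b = 3/2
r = -21/8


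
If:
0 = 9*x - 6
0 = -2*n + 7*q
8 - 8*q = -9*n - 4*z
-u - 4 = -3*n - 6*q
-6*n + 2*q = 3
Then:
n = -21/38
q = -3/19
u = -251/38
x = 2/3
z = -163/152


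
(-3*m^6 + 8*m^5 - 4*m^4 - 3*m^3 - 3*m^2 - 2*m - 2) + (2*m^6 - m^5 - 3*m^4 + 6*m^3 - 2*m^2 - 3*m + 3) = -m^6 + 7*m^5 - 7*m^4 + 3*m^3 - 5*m^2 - 5*m + 1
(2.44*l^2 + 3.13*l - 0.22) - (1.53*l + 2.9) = 2.44*l^2 + 1.6*l - 3.12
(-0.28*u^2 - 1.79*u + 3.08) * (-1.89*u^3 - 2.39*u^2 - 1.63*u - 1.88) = 0.5292*u^5 + 4.0523*u^4 - 1.0867*u^3 - 3.9171*u^2 - 1.6552*u - 5.7904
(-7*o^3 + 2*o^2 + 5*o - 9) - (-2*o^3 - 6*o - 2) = -5*o^3 + 2*o^2 + 11*o - 7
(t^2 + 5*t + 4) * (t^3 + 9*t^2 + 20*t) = t^5 + 14*t^4 + 69*t^3 + 136*t^2 + 80*t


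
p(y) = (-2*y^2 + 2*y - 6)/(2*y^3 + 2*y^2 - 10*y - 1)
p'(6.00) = 0.03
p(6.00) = -0.15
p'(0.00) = -62.00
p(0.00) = 6.00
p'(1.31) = 1.52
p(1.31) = 1.10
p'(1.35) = 1.82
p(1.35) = 1.17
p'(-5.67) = 0.12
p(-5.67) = 0.33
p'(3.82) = 0.12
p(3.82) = -0.27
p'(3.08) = 0.31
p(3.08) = -0.41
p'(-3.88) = 0.83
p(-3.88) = 0.90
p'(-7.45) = 0.04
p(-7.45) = 0.21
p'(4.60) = 0.06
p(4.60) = -0.21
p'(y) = (2 - 4*y)/(2*y^3 + 2*y^2 - 10*y - 1) + (-6*y^2 - 4*y + 10)*(-2*y^2 + 2*y - 6)/(2*y^3 + 2*y^2 - 10*y - 1)^2 = 2*(2*y^4 - 4*y^3 + 26*y^2 + 14*y - 31)/(4*y^6 + 8*y^5 - 36*y^4 - 44*y^3 + 96*y^2 + 20*y + 1)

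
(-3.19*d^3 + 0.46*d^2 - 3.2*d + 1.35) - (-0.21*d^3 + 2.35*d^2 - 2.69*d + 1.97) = -2.98*d^3 - 1.89*d^2 - 0.51*d - 0.62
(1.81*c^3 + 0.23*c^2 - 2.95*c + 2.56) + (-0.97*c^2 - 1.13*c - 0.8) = 1.81*c^3 - 0.74*c^2 - 4.08*c + 1.76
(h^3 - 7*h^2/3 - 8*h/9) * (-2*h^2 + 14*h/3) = -2*h^5 + 28*h^4/3 - 82*h^3/9 - 112*h^2/27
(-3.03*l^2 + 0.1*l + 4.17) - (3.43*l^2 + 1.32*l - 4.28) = -6.46*l^2 - 1.22*l + 8.45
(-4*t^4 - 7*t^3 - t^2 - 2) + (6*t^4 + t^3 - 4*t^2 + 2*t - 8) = 2*t^4 - 6*t^3 - 5*t^2 + 2*t - 10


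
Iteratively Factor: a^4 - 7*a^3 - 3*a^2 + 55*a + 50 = (a - 5)*(a^3 - 2*a^2 - 13*a - 10) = (a - 5)*(a + 2)*(a^2 - 4*a - 5) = (a - 5)^2*(a + 2)*(a + 1)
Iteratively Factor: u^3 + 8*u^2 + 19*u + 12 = (u + 1)*(u^2 + 7*u + 12) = (u + 1)*(u + 3)*(u + 4)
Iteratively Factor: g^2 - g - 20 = (g + 4)*(g - 5)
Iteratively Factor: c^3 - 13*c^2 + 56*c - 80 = (c - 4)*(c^2 - 9*c + 20) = (c - 4)^2*(c - 5)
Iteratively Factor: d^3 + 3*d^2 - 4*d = (d + 4)*(d^2 - d) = (d - 1)*(d + 4)*(d)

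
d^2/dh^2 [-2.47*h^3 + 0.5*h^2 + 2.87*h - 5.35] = 1.0 - 14.82*h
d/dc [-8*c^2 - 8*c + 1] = -16*c - 8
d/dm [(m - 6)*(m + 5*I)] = 2*m - 6 + 5*I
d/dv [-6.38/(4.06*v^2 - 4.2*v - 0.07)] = (51.8056*v - 26.796)/(-4.06*v^2 + 4.2*v + 0.07)^2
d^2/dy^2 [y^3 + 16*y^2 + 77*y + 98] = 6*y + 32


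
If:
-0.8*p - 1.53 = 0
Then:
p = -1.91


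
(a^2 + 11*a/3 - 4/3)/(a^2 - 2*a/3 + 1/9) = 3*(a + 4)/(3*a - 1)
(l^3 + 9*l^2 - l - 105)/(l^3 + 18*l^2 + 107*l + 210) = (l - 3)/(l + 6)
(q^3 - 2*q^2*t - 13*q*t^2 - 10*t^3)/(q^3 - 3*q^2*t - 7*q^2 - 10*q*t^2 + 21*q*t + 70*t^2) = (q + t)/(q - 7)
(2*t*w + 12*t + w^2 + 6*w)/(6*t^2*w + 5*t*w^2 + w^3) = (w + 6)/(w*(3*t + w))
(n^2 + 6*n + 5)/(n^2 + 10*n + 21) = (n^2 + 6*n + 5)/(n^2 + 10*n + 21)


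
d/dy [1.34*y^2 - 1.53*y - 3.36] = 2.68*y - 1.53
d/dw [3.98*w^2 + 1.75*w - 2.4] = 7.96*w + 1.75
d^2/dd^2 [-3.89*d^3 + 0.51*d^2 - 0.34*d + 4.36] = 1.02 - 23.34*d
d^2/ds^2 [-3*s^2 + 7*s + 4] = -6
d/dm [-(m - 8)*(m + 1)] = 7 - 2*m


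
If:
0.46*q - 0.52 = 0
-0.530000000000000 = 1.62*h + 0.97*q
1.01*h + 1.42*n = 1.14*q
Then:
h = -1.00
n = 1.62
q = 1.13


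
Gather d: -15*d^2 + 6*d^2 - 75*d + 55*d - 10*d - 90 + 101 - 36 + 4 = -9*d^2 - 30*d - 21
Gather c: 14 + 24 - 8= 30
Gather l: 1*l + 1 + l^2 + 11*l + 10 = l^2 + 12*l + 11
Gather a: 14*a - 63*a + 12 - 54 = -49*a - 42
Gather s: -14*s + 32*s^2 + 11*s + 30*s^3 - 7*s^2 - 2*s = 30*s^3 + 25*s^2 - 5*s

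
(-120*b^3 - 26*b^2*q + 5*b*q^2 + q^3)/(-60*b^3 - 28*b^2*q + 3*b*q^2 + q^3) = (4*b + q)/(2*b + q)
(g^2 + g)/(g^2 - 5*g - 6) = g/(g - 6)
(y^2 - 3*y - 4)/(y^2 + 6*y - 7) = (y^2 - 3*y - 4)/(y^2 + 6*y - 7)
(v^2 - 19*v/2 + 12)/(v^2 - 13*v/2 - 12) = (2*v - 3)/(2*v + 3)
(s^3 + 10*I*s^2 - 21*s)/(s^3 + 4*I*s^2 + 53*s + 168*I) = s*(s + 7*I)/(s^2 + I*s + 56)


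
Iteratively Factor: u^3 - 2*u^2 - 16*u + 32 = (u - 2)*(u^2 - 16) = (u - 4)*(u - 2)*(u + 4)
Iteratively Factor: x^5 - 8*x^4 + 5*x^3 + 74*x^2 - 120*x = (x + 3)*(x^4 - 11*x^3 + 38*x^2 - 40*x) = (x - 5)*(x + 3)*(x^3 - 6*x^2 + 8*x) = (x - 5)*(x - 4)*(x + 3)*(x^2 - 2*x) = x*(x - 5)*(x - 4)*(x + 3)*(x - 2)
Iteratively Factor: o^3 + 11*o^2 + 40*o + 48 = (o + 4)*(o^2 + 7*o + 12) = (o + 3)*(o + 4)*(o + 4)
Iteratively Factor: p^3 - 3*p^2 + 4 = (p - 2)*(p^2 - p - 2) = (p - 2)^2*(p + 1)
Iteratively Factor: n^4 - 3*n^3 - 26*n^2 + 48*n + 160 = (n + 4)*(n^3 - 7*n^2 + 2*n + 40) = (n + 2)*(n + 4)*(n^2 - 9*n + 20) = (n - 5)*(n + 2)*(n + 4)*(n - 4)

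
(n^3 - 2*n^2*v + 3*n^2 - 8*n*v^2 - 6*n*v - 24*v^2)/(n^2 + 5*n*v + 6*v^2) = (n^2 - 4*n*v + 3*n - 12*v)/(n + 3*v)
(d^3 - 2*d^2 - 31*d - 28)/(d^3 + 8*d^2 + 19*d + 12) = (d - 7)/(d + 3)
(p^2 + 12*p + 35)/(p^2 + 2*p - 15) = (p + 7)/(p - 3)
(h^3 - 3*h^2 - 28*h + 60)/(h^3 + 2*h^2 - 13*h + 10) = (h - 6)/(h - 1)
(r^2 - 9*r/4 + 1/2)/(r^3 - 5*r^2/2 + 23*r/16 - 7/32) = 8*(r - 2)/(8*r^2 - 18*r + 7)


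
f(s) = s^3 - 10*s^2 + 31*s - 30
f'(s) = 3*s^2 - 20*s + 31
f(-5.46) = -660.15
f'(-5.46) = 229.63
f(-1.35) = -92.54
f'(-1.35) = 63.47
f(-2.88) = -226.11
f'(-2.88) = 113.48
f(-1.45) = -99.02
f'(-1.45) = 66.31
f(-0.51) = -48.54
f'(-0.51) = 41.98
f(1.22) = -5.25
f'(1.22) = 11.07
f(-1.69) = -115.78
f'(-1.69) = 73.37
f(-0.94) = -68.81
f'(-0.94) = 52.45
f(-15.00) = -6120.00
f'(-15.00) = 1006.00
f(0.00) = -30.00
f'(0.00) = 31.00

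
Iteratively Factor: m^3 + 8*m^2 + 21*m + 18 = (m + 3)*(m^2 + 5*m + 6) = (m + 3)^2*(m + 2)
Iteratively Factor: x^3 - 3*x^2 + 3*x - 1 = (x - 1)*(x^2 - 2*x + 1) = (x - 1)^2*(x - 1)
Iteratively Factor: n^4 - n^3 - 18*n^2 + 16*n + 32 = (n + 1)*(n^3 - 2*n^2 - 16*n + 32) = (n - 2)*(n + 1)*(n^2 - 16) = (n - 2)*(n + 1)*(n + 4)*(n - 4)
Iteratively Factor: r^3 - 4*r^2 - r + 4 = (r + 1)*(r^2 - 5*r + 4) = (r - 4)*(r + 1)*(r - 1)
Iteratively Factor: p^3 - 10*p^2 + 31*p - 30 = (p - 3)*(p^2 - 7*p + 10) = (p - 5)*(p - 3)*(p - 2)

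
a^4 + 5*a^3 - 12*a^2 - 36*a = a*(a - 3)*(a + 2)*(a + 6)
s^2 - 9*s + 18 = (s - 6)*(s - 3)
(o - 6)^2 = o^2 - 12*o + 36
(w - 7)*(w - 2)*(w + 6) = w^3 - 3*w^2 - 40*w + 84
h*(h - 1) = h^2 - h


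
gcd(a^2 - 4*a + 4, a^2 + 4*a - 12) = a - 2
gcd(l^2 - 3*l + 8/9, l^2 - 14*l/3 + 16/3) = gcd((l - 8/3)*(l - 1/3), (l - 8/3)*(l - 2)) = l - 8/3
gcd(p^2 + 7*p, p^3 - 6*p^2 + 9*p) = p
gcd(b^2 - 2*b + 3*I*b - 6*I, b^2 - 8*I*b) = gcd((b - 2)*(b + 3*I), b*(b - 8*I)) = 1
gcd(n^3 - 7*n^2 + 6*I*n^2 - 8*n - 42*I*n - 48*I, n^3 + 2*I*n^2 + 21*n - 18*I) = n + 6*I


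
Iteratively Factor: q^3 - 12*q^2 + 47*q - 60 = (q - 5)*(q^2 - 7*q + 12) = (q - 5)*(q - 3)*(q - 4)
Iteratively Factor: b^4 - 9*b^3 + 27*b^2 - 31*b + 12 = (b - 3)*(b^3 - 6*b^2 + 9*b - 4) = (b - 4)*(b - 3)*(b^2 - 2*b + 1) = (b - 4)*(b - 3)*(b - 1)*(b - 1)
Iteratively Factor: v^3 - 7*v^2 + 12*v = (v - 3)*(v^2 - 4*v) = v*(v - 3)*(v - 4)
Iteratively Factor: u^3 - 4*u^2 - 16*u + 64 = (u + 4)*(u^2 - 8*u + 16) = (u - 4)*(u + 4)*(u - 4)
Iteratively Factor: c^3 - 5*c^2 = (c)*(c^2 - 5*c) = c*(c - 5)*(c)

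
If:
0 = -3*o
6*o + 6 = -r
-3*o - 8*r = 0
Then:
No Solution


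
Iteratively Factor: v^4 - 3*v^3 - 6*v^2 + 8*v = (v - 4)*(v^3 + v^2 - 2*v) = (v - 4)*(v - 1)*(v^2 + 2*v) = (v - 4)*(v - 1)*(v + 2)*(v)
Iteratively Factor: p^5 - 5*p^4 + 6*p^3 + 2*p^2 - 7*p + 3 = (p + 1)*(p^4 - 6*p^3 + 12*p^2 - 10*p + 3) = (p - 1)*(p + 1)*(p^3 - 5*p^2 + 7*p - 3) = (p - 1)^2*(p + 1)*(p^2 - 4*p + 3) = (p - 1)^3*(p + 1)*(p - 3)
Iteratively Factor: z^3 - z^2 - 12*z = (z)*(z^2 - z - 12) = z*(z - 4)*(z + 3)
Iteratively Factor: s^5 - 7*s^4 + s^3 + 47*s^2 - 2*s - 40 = (s + 2)*(s^4 - 9*s^3 + 19*s^2 + 9*s - 20) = (s + 1)*(s + 2)*(s^3 - 10*s^2 + 29*s - 20) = (s - 4)*(s + 1)*(s + 2)*(s^2 - 6*s + 5) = (s - 5)*(s - 4)*(s + 1)*(s + 2)*(s - 1)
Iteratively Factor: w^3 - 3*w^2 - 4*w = (w - 4)*(w^2 + w) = (w - 4)*(w + 1)*(w)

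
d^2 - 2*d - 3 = (d - 3)*(d + 1)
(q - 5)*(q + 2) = q^2 - 3*q - 10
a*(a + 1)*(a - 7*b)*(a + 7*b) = a^4 + a^3 - 49*a^2*b^2 - 49*a*b^2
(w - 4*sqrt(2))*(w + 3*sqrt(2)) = w^2 - sqrt(2)*w - 24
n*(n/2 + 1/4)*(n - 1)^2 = n^4/2 - 3*n^3/4 + n/4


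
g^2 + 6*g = g*(g + 6)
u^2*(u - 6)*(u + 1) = u^4 - 5*u^3 - 6*u^2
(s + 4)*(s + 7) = s^2 + 11*s + 28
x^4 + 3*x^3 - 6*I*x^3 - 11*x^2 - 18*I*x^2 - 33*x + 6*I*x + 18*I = (x + 3)*(x - 3*I)*(x - 2*I)*(x - I)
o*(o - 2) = o^2 - 2*o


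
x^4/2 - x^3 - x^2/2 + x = x*(x/2 + 1/2)*(x - 2)*(x - 1)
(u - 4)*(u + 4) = u^2 - 16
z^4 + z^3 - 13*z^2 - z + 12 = (z - 3)*(z - 1)*(z + 1)*(z + 4)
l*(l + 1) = l^2 + l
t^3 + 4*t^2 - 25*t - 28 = (t - 4)*(t + 1)*(t + 7)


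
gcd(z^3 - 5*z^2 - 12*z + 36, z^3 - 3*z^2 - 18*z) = z^2 - 3*z - 18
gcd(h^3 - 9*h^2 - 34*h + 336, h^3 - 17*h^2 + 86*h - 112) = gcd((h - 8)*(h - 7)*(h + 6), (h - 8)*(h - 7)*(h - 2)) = h^2 - 15*h + 56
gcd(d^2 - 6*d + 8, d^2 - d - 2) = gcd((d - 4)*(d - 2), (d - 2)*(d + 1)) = d - 2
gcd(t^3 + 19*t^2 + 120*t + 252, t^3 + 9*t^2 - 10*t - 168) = t^2 + 13*t + 42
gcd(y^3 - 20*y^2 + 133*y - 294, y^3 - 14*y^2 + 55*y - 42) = y^2 - 13*y + 42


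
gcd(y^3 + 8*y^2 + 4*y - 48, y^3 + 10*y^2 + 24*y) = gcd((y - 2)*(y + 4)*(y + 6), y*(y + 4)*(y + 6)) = y^2 + 10*y + 24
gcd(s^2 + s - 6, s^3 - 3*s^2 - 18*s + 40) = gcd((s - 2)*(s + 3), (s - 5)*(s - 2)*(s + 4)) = s - 2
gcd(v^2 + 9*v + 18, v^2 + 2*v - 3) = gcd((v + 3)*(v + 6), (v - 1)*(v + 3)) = v + 3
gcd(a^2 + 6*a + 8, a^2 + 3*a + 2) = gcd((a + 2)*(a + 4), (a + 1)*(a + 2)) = a + 2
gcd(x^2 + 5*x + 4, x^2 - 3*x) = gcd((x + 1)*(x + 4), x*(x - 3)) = 1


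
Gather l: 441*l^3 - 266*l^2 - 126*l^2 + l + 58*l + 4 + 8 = 441*l^3 - 392*l^2 + 59*l + 12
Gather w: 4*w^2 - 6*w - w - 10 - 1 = 4*w^2 - 7*w - 11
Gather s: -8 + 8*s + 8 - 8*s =0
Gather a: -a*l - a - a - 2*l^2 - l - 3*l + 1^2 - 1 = a*(-l - 2) - 2*l^2 - 4*l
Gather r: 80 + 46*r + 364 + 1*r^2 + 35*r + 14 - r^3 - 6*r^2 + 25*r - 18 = -r^3 - 5*r^2 + 106*r + 440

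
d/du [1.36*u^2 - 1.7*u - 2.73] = 2.72*u - 1.7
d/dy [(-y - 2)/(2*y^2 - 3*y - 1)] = (-2*y^2 + 3*y + (y + 2)*(4*y - 3) + 1)/(-2*y^2 + 3*y + 1)^2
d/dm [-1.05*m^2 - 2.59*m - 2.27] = -2.1*m - 2.59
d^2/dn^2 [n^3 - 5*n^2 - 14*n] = 6*n - 10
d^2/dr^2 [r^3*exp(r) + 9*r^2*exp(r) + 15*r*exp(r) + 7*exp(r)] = (r^3 + 15*r^2 + 57*r + 55)*exp(r)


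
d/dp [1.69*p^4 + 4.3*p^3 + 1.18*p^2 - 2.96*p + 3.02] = 6.76*p^3 + 12.9*p^2 + 2.36*p - 2.96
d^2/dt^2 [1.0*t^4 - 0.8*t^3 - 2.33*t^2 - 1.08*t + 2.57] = 12.0*t^2 - 4.8*t - 4.66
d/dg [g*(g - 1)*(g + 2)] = 3*g^2 + 2*g - 2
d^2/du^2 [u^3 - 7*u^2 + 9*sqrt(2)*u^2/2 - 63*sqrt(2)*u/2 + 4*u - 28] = 6*u - 14 + 9*sqrt(2)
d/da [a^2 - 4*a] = 2*a - 4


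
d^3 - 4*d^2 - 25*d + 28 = (d - 7)*(d - 1)*(d + 4)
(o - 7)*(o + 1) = o^2 - 6*o - 7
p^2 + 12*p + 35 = (p + 5)*(p + 7)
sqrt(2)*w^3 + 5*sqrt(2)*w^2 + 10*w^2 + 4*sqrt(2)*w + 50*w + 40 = (w + 4)*(w + 5*sqrt(2))*(sqrt(2)*w + sqrt(2))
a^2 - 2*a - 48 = (a - 8)*(a + 6)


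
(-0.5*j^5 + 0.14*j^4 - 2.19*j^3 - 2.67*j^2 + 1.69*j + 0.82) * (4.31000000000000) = -2.155*j^5 + 0.6034*j^4 - 9.4389*j^3 - 11.5077*j^2 + 7.2839*j + 3.5342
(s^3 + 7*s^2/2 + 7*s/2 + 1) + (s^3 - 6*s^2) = 2*s^3 - 5*s^2/2 + 7*s/2 + 1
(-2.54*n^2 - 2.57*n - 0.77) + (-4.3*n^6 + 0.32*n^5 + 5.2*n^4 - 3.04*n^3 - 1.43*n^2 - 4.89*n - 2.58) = -4.3*n^6 + 0.32*n^5 + 5.2*n^4 - 3.04*n^3 - 3.97*n^2 - 7.46*n - 3.35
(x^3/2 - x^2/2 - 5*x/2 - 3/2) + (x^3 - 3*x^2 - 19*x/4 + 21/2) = 3*x^3/2 - 7*x^2/2 - 29*x/4 + 9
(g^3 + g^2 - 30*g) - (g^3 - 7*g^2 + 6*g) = 8*g^2 - 36*g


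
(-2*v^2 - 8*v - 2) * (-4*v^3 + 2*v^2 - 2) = 8*v^5 + 28*v^4 - 8*v^3 + 16*v + 4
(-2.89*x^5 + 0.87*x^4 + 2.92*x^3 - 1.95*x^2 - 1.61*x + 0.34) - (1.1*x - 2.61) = -2.89*x^5 + 0.87*x^4 + 2.92*x^3 - 1.95*x^2 - 2.71*x + 2.95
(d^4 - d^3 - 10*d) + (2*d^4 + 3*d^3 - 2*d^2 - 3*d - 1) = 3*d^4 + 2*d^3 - 2*d^2 - 13*d - 1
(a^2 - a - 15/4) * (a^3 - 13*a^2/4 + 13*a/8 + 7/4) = a^5 - 17*a^4/4 + 9*a^3/8 + 197*a^2/16 - 251*a/32 - 105/16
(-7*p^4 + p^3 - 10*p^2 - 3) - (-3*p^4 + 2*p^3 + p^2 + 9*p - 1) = -4*p^4 - p^3 - 11*p^2 - 9*p - 2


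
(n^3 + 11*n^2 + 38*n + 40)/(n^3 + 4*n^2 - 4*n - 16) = (n + 5)/(n - 2)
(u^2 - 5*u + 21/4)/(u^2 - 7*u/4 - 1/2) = (-4*u^2 + 20*u - 21)/(-4*u^2 + 7*u + 2)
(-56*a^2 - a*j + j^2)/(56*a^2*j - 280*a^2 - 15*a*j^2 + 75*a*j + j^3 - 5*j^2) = (-7*a - j)/(7*a*j - 35*a - j^2 + 5*j)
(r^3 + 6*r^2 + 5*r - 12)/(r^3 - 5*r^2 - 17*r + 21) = (r + 4)/(r - 7)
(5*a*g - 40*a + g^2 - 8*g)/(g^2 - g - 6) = (-5*a*g + 40*a - g^2 + 8*g)/(-g^2 + g + 6)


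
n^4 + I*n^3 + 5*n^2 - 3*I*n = n*(n - I)^2*(n + 3*I)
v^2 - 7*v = v*(v - 7)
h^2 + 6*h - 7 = (h - 1)*(h + 7)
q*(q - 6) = q^2 - 6*q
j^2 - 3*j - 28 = (j - 7)*(j + 4)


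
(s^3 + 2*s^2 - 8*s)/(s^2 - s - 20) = s*(s - 2)/(s - 5)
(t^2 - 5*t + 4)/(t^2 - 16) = (t - 1)/(t + 4)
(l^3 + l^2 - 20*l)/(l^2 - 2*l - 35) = l*(l - 4)/(l - 7)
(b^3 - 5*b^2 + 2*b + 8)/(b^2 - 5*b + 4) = (b^2 - b - 2)/(b - 1)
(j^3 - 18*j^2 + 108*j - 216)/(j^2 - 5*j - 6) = (j^2 - 12*j + 36)/(j + 1)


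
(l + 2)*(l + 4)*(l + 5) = l^3 + 11*l^2 + 38*l + 40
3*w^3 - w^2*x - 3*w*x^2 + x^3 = (-3*w + x)*(-w + x)*(w + x)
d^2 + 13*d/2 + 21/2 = (d + 3)*(d + 7/2)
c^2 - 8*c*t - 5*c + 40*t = (c - 5)*(c - 8*t)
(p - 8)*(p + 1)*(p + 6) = p^3 - p^2 - 50*p - 48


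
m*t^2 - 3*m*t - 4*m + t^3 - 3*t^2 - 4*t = (m + t)*(t - 4)*(t + 1)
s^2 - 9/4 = (s - 3/2)*(s + 3/2)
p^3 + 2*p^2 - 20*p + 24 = (p - 2)^2*(p + 6)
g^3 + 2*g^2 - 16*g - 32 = (g - 4)*(g + 2)*(g + 4)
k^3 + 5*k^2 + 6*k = k*(k + 2)*(k + 3)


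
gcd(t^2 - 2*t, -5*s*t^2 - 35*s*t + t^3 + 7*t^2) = t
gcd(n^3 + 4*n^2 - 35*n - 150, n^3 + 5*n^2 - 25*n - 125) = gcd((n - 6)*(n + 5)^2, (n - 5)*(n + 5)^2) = n^2 + 10*n + 25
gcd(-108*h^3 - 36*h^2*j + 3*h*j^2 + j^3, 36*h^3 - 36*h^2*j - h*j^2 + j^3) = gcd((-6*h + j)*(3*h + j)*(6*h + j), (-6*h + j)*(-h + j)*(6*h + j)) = 36*h^2 - j^2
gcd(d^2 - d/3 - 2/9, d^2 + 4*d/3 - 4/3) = d - 2/3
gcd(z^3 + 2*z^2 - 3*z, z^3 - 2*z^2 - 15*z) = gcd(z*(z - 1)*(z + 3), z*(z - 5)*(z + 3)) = z^2 + 3*z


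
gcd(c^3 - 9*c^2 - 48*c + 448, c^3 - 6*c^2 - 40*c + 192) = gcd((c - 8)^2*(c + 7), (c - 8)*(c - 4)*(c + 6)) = c - 8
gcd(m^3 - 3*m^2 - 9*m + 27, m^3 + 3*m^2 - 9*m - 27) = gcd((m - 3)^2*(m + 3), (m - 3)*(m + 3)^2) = m^2 - 9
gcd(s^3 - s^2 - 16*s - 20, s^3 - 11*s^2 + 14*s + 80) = s^2 - 3*s - 10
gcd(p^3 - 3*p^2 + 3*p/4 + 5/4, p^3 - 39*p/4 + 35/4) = p^2 - 7*p/2 + 5/2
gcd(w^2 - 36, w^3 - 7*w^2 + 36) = w - 6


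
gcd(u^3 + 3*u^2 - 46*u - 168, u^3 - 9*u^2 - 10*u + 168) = u^2 - 3*u - 28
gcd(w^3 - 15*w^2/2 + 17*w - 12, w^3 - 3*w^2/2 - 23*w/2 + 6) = w - 4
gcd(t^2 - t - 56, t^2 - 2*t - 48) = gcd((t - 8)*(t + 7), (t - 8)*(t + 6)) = t - 8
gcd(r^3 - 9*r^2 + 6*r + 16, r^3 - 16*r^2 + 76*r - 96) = r^2 - 10*r + 16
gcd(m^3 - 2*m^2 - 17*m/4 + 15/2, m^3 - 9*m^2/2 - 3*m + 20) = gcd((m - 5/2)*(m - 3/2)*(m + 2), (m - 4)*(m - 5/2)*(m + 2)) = m^2 - m/2 - 5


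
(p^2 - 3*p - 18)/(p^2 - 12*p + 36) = (p + 3)/(p - 6)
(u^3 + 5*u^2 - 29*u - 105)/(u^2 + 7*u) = u - 2 - 15/u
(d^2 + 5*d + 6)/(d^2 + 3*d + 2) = (d + 3)/(d + 1)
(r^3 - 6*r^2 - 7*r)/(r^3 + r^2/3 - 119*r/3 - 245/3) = 3*r*(r + 1)/(3*r^2 + 22*r + 35)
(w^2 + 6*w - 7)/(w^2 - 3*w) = (w^2 + 6*w - 7)/(w*(w - 3))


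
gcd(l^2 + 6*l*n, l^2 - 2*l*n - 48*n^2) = l + 6*n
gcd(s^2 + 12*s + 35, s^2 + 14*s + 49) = s + 7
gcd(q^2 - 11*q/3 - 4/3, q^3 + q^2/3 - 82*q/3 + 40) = q - 4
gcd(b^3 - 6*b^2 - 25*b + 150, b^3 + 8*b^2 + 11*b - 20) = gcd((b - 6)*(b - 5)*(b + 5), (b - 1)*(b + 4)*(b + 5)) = b + 5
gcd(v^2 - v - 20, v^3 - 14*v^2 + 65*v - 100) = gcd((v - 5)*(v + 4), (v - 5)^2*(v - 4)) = v - 5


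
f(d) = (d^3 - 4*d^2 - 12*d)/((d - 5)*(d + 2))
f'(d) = (3*d^2 - 8*d - 12)/((d - 5)*(d + 2)) - (d^3 - 4*d^2 - 12*d)/((d - 5)*(d + 2)^2) - (d^3 - 4*d^2 - 12*d)/((d - 5)^2*(d + 2)) = (d^2 - 10*d + 30)/(d^2 - 10*d + 25)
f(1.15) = 1.45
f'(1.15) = 1.34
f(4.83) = 33.24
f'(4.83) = 174.01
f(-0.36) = -0.43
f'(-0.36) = 1.17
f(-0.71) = -0.83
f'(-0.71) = 1.15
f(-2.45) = -2.78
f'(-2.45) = 1.09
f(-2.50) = -2.83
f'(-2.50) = 1.09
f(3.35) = 5.38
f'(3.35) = 2.84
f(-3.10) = -3.48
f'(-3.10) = 1.08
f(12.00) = 10.29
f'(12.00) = 1.10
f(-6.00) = -6.55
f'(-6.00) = 1.04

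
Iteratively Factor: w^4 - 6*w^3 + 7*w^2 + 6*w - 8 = (w + 1)*(w^3 - 7*w^2 + 14*w - 8) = (w - 4)*(w + 1)*(w^2 - 3*w + 2) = (w - 4)*(w - 1)*(w + 1)*(w - 2)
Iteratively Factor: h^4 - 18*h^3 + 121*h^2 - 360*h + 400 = (h - 5)*(h^3 - 13*h^2 + 56*h - 80) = (h - 5)^2*(h^2 - 8*h + 16) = (h - 5)^2*(h - 4)*(h - 4)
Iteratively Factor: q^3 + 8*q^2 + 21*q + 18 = (q + 2)*(q^2 + 6*q + 9) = (q + 2)*(q + 3)*(q + 3)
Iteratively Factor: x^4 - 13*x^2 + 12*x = (x - 1)*(x^3 + x^2 - 12*x) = (x - 1)*(x + 4)*(x^2 - 3*x) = (x - 3)*(x - 1)*(x + 4)*(x)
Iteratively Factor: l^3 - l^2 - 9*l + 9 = (l + 3)*(l^2 - 4*l + 3) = (l - 1)*(l + 3)*(l - 3)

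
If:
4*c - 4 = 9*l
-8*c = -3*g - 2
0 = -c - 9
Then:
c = -9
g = -74/3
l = -40/9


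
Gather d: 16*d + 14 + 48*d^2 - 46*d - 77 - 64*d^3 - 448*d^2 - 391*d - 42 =-64*d^3 - 400*d^2 - 421*d - 105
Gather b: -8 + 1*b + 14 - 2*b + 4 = 10 - b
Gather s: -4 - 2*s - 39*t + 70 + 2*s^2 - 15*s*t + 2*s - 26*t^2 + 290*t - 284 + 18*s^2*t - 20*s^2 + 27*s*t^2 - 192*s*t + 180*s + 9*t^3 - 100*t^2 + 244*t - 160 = s^2*(18*t - 18) + s*(27*t^2 - 207*t + 180) + 9*t^3 - 126*t^2 + 495*t - 378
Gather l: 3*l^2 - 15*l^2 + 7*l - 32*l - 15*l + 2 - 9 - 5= -12*l^2 - 40*l - 12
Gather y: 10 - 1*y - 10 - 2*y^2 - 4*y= -2*y^2 - 5*y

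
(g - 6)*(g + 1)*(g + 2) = g^3 - 3*g^2 - 16*g - 12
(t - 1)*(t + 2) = t^2 + t - 2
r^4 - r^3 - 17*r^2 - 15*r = r*(r - 5)*(r + 1)*(r + 3)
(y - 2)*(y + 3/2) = y^2 - y/2 - 3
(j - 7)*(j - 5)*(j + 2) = j^3 - 10*j^2 + 11*j + 70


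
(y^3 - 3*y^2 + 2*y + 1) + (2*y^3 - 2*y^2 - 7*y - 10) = 3*y^3 - 5*y^2 - 5*y - 9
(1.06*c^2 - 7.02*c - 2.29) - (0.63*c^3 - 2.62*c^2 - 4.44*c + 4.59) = -0.63*c^3 + 3.68*c^2 - 2.58*c - 6.88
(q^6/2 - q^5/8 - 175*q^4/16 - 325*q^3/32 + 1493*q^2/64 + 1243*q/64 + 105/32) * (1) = q^6/2 - q^5/8 - 175*q^4/16 - 325*q^3/32 + 1493*q^2/64 + 1243*q/64 + 105/32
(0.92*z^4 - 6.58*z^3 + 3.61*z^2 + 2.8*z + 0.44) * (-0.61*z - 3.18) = -0.5612*z^5 + 1.0882*z^4 + 18.7223*z^3 - 13.1878*z^2 - 9.1724*z - 1.3992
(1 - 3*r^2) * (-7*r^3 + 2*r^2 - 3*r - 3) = 21*r^5 - 6*r^4 + 2*r^3 + 11*r^2 - 3*r - 3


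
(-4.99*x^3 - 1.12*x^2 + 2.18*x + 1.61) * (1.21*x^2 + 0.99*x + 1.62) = -6.0379*x^5 - 6.2953*x^4 - 6.5548*x^3 + 2.2919*x^2 + 5.1255*x + 2.6082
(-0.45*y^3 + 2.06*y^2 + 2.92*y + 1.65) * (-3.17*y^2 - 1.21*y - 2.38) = 1.4265*y^5 - 5.9857*y^4 - 10.678*y^3 - 13.6665*y^2 - 8.9461*y - 3.927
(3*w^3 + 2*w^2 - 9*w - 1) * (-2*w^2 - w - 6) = -6*w^5 - 7*w^4 - 2*w^3 - w^2 + 55*w + 6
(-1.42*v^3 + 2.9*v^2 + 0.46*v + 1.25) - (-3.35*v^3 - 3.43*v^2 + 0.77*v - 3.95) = 1.93*v^3 + 6.33*v^2 - 0.31*v + 5.2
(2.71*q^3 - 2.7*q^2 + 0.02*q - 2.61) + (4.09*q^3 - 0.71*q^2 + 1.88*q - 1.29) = 6.8*q^3 - 3.41*q^2 + 1.9*q - 3.9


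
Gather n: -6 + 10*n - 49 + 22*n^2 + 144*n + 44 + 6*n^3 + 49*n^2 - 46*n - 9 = 6*n^3 + 71*n^2 + 108*n - 20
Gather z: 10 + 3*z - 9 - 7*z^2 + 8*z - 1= -7*z^2 + 11*z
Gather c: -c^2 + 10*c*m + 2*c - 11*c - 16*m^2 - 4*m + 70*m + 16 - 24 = -c^2 + c*(10*m - 9) - 16*m^2 + 66*m - 8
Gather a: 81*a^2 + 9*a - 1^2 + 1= 81*a^2 + 9*a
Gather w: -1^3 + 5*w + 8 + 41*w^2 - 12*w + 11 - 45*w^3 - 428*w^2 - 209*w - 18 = -45*w^3 - 387*w^2 - 216*w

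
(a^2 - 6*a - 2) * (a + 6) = a^3 - 38*a - 12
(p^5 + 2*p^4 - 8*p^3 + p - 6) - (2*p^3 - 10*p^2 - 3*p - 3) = p^5 + 2*p^4 - 10*p^3 + 10*p^2 + 4*p - 3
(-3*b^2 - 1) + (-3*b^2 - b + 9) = -6*b^2 - b + 8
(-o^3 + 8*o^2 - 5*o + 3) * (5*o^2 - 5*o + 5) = -5*o^5 + 45*o^4 - 70*o^3 + 80*o^2 - 40*o + 15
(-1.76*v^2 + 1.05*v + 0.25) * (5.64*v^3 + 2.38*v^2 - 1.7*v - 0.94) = -9.9264*v^5 + 1.7332*v^4 + 6.901*v^3 + 0.4644*v^2 - 1.412*v - 0.235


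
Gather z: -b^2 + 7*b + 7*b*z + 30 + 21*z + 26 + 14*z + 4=-b^2 + 7*b + z*(7*b + 35) + 60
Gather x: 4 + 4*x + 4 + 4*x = 8*x + 8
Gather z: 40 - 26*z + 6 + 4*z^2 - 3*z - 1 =4*z^2 - 29*z + 45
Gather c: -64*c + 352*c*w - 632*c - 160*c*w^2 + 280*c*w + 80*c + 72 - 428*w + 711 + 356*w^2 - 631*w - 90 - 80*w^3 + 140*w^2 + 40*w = c*(-160*w^2 + 632*w - 616) - 80*w^3 + 496*w^2 - 1019*w + 693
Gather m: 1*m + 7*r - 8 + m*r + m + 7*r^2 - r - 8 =m*(r + 2) + 7*r^2 + 6*r - 16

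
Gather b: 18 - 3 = 15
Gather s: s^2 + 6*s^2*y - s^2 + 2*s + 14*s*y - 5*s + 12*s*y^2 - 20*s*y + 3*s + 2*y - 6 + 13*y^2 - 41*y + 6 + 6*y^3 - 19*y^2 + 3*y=6*s^2*y + s*(12*y^2 - 6*y) + 6*y^3 - 6*y^2 - 36*y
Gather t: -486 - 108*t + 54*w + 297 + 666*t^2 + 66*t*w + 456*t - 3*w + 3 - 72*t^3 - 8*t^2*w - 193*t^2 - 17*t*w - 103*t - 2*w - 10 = -72*t^3 + t^2*(473 - 8*w) + t*(49*w + 245) + 49*w - 196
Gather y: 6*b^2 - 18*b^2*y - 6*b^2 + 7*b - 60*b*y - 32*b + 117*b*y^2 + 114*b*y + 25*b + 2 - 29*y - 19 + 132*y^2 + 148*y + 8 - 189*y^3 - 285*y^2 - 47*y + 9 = -189*y^3 + y^2*(117*b - 153) + y*(-18*b^2 + 54*b + 72)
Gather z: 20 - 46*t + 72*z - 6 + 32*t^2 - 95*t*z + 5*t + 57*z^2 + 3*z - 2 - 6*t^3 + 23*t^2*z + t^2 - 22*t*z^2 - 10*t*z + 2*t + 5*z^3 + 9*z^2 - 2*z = -6*t^3 + 33*t^2 - 39*t + 5*z^3 + z^2*(66 - 22*t) + z*(23*t^2 - 105*t + 73) + 12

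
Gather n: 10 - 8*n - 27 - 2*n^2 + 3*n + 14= -2*n^2 - 5*n - 3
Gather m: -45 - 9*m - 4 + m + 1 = -8*m - 48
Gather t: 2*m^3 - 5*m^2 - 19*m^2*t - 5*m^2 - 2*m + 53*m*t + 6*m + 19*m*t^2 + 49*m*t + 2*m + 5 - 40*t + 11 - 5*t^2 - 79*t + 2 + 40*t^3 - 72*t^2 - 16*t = 2*m^3 - 10*m^2 + 6*m + 40*t^3 + t^2*(19*m - 77) + t*(-19*m^2 + 102*m - 135) + 18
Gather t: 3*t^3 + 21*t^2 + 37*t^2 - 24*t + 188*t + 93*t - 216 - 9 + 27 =3*t^3 + 58*t^2 + 257*t - 198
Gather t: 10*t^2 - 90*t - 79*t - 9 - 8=10*t^2 - 169*t - 17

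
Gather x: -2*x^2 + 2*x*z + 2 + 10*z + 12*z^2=-2*x^2 + 2*x*z + 12*z^2 + 10*z + 2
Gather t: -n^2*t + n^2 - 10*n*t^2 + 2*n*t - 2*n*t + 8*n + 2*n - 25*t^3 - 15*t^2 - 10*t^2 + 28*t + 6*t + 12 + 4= n^2 + 10*n - 25*t^3 + t^2*(-10*n - 25) + t*(34 - n^2) + 16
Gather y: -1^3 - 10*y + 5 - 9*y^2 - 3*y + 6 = -9*y^2 - 13*y + 10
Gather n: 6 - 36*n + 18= 24 - 36*n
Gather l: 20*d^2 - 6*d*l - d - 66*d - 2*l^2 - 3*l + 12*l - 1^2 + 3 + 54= 20*d^2 - 67*d - 2*l^2 + l*(9 - 6*d) + 56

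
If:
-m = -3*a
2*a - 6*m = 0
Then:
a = 0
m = 0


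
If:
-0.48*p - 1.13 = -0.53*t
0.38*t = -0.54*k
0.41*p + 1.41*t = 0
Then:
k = -0.36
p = -1.78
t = 0.52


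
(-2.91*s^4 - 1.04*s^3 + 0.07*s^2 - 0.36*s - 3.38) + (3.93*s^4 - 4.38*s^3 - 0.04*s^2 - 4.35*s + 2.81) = 1.02*s^4 - 5.42*s^3 + 0.03*s^2 - 4.71*s - 0.57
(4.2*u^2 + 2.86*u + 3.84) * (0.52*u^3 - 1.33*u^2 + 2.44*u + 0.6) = 2.184*u^5 - 4.0988*u^4 + 8.441*u^3 + 4.3912*u^2 + 11.0856*u + 2.304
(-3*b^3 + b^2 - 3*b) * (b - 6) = -3*b^4 + 19*b^3 - 9*b^2 + 18*b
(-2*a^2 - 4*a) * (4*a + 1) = -8*a^3 - 18*a^2 - 4*a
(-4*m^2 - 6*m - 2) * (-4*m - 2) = 16*m^3 + 32*m^2 + 20*m + 4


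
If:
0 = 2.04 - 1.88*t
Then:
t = 1.09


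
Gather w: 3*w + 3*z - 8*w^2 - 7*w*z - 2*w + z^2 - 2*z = -8*w^2 + w*(1 - 7*z) + z^2 + z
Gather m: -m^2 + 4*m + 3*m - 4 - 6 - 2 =-m^2 + 7*m - 12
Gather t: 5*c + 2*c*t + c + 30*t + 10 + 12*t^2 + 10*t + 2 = 6*c + 12*t^2 + t*(2*c + 40) + 12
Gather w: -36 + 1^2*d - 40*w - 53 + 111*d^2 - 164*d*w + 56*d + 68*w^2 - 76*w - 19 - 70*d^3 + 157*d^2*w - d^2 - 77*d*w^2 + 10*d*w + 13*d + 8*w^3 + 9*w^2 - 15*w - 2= -70*d^3 + 110*d^2 + 70*d + 8*w^3 + w^2*(77 - 77*d) + w*(157*d^2 - 154*d - 131) - 110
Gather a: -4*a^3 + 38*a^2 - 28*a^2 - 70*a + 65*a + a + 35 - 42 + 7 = -4*a^3 + 10*a^2 - 4*a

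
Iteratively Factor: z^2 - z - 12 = (z - 4)*(z + 3)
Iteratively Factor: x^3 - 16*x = (x - 4)*(x^2 + 4*x) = x*(x - 4)*(x + 4)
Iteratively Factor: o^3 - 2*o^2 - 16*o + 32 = (o - 4)*(o^2 + 2*o - 8) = (o - 4)*(o + 4)*(o - 2)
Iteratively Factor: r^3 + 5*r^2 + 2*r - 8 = (r - 1)*(r^2 + 6*r + 8) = (r - 1)*(r + 2)*(r + 4)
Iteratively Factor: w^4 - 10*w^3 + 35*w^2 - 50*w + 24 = (w - 1)*(w^3 - 9*w^2 + 26*w - 24) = (w - 2)*(w - 1)*(w^2 - 7*w + 12) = (w - 3)*(w - 2)*(w - 1)*(w - 4)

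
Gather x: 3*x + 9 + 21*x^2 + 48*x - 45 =21*x^2 + 51*x - 36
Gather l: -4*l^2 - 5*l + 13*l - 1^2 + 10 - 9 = -4*l^2 + 8*l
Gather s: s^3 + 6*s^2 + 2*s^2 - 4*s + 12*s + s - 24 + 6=s^3 + 8*s^2 + 9*s - 18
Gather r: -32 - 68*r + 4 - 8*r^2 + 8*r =-8*r^2 - 60*r - 28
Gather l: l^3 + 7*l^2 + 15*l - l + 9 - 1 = l^3 + 7*l^2 + 14*l + 8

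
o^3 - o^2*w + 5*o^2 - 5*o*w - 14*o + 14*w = (o - 2)*(o + 7)*(o - w)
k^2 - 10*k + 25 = (k - 5)^2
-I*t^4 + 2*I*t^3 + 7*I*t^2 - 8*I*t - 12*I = (t - 3)*(t - 2)*(t + 2)*(-I*t - I)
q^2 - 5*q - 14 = (q - 7)*(q + 2)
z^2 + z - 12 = (z - 3)*(z + 4)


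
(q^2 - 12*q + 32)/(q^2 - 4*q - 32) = (q - 4)/(q + 4)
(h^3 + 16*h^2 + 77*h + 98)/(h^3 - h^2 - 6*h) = (h^2 + 14*h + 49)/(h*(h - 3))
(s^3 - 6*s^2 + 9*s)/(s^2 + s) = (s^2 - 6*s + 9)/(s + 1)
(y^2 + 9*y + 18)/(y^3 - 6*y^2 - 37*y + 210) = (y + 3)/(y^2 - 12*y + 35)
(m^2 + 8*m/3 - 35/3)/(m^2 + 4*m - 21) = (3*m^2 + 8*m - 35)/(3*(m^2 + 4*m - 21))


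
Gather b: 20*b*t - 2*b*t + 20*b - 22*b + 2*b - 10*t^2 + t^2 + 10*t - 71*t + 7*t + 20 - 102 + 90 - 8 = 18*b*t - 9*t^2 - 54*t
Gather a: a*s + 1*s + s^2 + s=a*s + s^2 + 2*s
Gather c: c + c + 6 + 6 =2*c + 12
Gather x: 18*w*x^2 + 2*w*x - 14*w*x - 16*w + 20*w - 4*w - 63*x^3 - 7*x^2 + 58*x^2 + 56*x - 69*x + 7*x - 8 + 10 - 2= -63*x^3 + x^2*(18*w + 51) + x*(-12*w - 6)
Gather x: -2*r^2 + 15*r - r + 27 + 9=-2*r^2 + 14*r + 36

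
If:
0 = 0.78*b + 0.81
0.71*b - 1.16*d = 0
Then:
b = -1.04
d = -0.64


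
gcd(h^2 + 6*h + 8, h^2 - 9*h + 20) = 1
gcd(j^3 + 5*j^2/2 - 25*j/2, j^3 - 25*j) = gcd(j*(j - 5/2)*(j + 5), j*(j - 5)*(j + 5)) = j^2 + 5*j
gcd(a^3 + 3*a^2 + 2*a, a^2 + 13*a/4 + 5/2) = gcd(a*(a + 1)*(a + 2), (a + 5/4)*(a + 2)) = a + 2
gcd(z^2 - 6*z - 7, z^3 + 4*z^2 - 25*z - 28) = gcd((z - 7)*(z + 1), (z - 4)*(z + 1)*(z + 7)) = z + 1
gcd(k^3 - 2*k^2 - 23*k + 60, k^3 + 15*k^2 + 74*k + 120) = k + 5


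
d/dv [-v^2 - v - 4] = -2*v - 1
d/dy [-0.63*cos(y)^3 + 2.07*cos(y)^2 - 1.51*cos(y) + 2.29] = (1.89*cos(y)^2 - 4.14*cos(y) + 1.51)*sin(y)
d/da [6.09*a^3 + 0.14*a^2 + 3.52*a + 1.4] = 18.27*a^2 + 0.28*a + 3.52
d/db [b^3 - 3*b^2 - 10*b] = 3*b^2 - 6*b - 10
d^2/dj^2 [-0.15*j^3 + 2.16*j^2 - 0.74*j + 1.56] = 4.32 - 0.9*j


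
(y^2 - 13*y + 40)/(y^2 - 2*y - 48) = (y - 5)/(y + 6)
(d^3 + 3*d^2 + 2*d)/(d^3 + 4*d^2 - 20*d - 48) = d*(d + 1)/(d^2 + 2*d - 24)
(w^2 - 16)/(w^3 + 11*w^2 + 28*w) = (w - 4)/(w*(w + 7))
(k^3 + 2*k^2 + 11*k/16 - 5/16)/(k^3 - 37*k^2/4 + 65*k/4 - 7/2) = (4*k^2 + 9*k + 5)/(4*(k^2 - 9*k + 14))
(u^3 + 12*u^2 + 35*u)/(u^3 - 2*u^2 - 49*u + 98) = u*(u + 5)/(u^2 - 9*u + 14)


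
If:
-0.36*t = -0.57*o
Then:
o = 0.631578947368421*t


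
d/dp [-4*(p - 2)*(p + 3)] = -8*p - 4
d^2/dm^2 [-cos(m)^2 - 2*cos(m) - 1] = 2*cos(m) + 2*cos(2*m)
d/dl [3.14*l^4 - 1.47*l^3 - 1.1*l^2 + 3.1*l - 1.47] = 12.56*l^3 - 4.41*l^2 - 2.2*l + 3.1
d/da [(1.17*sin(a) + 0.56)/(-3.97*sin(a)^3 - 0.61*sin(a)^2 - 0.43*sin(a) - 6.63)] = (9.2898*sin(a)^3 + 7.3833*sin(a)^2 + 0.6832*sin(a) - 7.5163)*cos(a)/(15.7609*sin(a)^6 + 4.8434*sin(a)^5 + 3.7863*sin(a)^4 + 53.1668*sin(a)^3 + 8.2735*sin(a)^2 + 5.7018*sin(a) + 43.9569)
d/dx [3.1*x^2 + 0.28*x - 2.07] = 6.2*x + 0.28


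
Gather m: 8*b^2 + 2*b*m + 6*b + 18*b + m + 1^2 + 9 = 8*b^2 + 24*b + m*(2*b + 1) + 10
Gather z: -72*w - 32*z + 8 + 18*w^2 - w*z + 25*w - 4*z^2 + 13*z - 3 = 18*w^2 - 47*w - 4*z^2 + z*(-w - 19) + 5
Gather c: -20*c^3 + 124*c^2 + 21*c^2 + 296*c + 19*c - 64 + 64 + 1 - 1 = -20*c^3 + 145*c^2 + 315*c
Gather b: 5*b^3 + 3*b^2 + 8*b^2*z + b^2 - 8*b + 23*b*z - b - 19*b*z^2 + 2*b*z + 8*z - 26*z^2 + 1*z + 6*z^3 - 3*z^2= 5*b^3 + b^2*(8*z + 4) + b*(-19*z^2 + 25*z - 9) + 6*z^3 - 29*z^2 + 9*z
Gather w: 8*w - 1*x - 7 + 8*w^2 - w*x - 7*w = 8*w^2 + w*(1 - x) - x - 7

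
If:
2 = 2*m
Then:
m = 1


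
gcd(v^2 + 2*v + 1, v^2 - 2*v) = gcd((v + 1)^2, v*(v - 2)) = 1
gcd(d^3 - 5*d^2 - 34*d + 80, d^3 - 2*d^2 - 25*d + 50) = d^2 + 3*d - 10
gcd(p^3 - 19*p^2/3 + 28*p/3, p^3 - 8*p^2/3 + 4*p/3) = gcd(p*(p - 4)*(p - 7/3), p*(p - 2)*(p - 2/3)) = p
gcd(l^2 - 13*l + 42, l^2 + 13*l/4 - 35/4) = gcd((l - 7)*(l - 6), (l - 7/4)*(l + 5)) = 1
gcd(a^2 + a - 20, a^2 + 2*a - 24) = a - 4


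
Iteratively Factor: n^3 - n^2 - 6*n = (n + 2)*(n^2 - 3*n) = n*(n + 2)*(n - 3)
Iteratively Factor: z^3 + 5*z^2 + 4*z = (z + 4)*(z^2 + z) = (z + 1)*(z + 4)*(z)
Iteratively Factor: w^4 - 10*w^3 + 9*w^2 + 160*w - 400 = (w - 5)*(w^3 - 5*w^2 - 16*w + 80) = (w - 5)*(w + 4)*(w^2 - 9*w + 20) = (w - 5)^2*(w + 4)*(w - 4)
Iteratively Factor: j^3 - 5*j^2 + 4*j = (j - 1)*(j^2 - 4*j) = j*(j - 1)*(j - 4)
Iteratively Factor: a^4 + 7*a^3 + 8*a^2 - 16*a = (a - 1)*(a^3 + 8*a^2 + 16*a) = a*(a - 1)*(a^2 + 8*a + 16) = a*(a - 1)*(a + 4)*(a + 4)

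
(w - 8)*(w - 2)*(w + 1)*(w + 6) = w^4 - 3*w^3 - 48*w^2 + 52*w + 96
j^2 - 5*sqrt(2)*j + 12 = (j - 3*sqrt(2))*(j - 2*sqrt(2))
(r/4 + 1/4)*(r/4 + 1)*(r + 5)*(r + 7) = r^4/16 + 17*r^3/16 + 99*r^2/16 + 223*r/16 + 35/4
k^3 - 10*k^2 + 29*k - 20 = (k - 5)*(k - 4)*(k - 1)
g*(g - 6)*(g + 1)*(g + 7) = g^4 + 2*g^3 - 41*g^2 - 42*g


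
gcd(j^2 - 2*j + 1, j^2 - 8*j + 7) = j - 1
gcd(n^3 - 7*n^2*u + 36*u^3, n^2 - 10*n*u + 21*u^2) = -n + 3*u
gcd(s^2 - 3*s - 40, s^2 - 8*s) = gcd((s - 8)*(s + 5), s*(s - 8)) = s - 8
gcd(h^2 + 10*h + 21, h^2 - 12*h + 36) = 1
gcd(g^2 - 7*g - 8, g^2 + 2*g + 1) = g + 1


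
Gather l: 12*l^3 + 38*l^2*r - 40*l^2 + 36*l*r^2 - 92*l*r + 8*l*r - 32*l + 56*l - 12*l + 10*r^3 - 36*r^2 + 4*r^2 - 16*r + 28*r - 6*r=12*l^3 + l^2*(38*r - 40) + l*(36*r^2 - 84*r + 12) + 10*r^3 - 32*r^2 + 6*r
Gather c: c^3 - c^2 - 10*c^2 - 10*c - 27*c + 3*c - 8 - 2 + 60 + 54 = c^3 - 11*c^2 - 34*c + 104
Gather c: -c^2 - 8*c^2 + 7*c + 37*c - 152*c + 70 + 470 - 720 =-9*c^2 - 108*c - 180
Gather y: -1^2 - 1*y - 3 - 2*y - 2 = -3*y - 6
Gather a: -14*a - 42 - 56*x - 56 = -14*a - 56*x - 98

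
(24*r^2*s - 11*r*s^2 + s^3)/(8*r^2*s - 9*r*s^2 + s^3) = (3*r - s)/(r - s)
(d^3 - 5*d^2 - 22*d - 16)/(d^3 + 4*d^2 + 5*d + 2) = (d - 8)/(d + 1)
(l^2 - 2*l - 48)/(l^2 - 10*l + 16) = (l + 6)/(l - 2)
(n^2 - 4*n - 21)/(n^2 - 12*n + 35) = (n + 3)/(n - 5)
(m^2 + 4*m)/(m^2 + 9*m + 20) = m/(m + 5)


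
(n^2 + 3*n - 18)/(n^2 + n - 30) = (n - 3)/(n - 5)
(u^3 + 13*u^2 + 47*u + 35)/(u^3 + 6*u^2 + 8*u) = (u^3 + 13*u^2 + 47*u + 35)/(u*(u^2 + 6*u + 8))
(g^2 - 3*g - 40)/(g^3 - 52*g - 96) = (g + 5)/(g^2 + 8*g + 12)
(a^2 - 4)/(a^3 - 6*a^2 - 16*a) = (a - 2)/(a*(a - 8))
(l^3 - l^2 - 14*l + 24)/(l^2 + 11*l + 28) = (l^2 - 5*l + 6)/(l + 7)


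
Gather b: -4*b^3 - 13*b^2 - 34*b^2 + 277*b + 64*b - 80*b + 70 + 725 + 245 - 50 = -4*b^3 - 47*b^2 + 261*b + 990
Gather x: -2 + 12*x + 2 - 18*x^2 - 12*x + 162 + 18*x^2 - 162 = 0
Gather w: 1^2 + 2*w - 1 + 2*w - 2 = 4*w - 2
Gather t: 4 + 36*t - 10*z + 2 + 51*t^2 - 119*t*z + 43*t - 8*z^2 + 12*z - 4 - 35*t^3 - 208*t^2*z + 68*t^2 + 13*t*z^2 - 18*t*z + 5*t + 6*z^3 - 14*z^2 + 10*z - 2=-35*t^3 + t^2*(119 - 208*z) + t*(13*z^2 - 137*z + 84) + 6*z^3 - 22*z^2 + 12*z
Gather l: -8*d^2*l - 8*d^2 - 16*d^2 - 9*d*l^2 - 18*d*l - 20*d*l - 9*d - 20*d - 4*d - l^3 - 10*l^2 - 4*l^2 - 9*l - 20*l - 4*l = -24*d^2 - 33*d - l^3 + l^2*(-9*d - 14) + l*(-8*d^2 - 38*d - 33)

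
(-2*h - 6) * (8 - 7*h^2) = 14*h^3 + 42*h^2 - 16*h - 48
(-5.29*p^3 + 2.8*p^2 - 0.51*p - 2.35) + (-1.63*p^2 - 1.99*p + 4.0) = -5.29*p^3 + 1.17*p^2 - 2.5*p + 1.65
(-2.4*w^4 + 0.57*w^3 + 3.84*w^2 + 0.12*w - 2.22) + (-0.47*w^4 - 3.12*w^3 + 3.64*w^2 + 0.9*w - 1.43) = -2.87*w^4 - 2.55*w^3 + 7.48*w^2 + 1.02*w - 3.65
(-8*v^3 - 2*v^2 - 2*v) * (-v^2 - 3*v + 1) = 8*v^5 + 26*v^4 + 4*v^2 - 2*v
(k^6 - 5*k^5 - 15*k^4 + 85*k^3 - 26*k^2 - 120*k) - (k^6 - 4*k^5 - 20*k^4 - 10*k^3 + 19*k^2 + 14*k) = -k^5 + 5*k^4 + 95*k^3 - 45*k^2 - 134*k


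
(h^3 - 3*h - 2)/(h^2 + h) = h - 1 - 2/h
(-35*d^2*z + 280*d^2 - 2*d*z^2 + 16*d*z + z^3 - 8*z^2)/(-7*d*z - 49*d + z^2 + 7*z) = (5*d*z - 40*d + z^2 - 8*z)/(z + 7)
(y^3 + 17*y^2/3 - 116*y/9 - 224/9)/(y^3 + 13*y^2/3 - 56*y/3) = (y + 4/3)/y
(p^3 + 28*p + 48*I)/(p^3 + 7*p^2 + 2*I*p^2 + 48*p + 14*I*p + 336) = (p^2 + 6*I*p - 8)/(p^2 + p*(7 + 8*I) + 56*I)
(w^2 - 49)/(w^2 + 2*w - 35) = (w - 7)/(w - 5)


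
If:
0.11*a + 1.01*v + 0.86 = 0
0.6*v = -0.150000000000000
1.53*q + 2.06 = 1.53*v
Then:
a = -5.52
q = -1.60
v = -0.25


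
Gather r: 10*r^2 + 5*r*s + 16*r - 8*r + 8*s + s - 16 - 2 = 10*r^2 + r*(5*s + 8) + 9*s - 18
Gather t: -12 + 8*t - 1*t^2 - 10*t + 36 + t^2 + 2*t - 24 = 0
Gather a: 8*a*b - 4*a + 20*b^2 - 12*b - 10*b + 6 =a*(8*b - 4) + 20*b^2 - 22*b + 6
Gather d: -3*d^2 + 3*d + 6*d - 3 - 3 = -3*d^2 + 9*d - 6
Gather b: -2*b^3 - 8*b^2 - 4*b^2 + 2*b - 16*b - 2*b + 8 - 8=-2*b^3 - 12*b^2 - 16*b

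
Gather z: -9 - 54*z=-54*z - 9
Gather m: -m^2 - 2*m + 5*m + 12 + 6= -m^2 + 3*m + 18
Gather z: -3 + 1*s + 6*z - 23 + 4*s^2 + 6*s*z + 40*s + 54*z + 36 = 4*s^2 + 41*s + z*(6*s + 60) + 10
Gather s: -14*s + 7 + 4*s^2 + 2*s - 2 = 4*s^2 - 12*s + 5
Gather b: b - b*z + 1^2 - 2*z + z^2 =b*(1 - z) + z^2 - 2*z + 1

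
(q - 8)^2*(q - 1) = q^3 - 17*q^2 + 80*q - 64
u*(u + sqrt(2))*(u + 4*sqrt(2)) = u^3 + 5*sqrt(2)*u^2 + 8*u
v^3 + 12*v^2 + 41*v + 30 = (v + 1)*(v + 5)*(v + 6)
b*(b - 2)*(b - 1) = b^3 - 3*b^2 + 2*b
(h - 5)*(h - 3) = h^2 - 8*h + 15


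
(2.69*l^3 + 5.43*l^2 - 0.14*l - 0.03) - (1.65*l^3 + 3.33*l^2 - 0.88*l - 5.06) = 1.04*l^3 + 2.1*l^2 + 0.74*l + 5.03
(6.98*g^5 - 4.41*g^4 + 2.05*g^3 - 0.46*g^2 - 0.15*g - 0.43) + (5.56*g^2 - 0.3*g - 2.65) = 6.98*g^5 - 4.41*g^4 + 2.05*g^3 + 5.1*g^2 - 0.45*g - 3.08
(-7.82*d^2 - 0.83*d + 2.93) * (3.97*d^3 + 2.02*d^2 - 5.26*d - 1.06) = -31.0454*d^5 - 19.0915*d^4 + 51.0887*d^3 + 18.5736*d^2 - 14.532*d - 3.1058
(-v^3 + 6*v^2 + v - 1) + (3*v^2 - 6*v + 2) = -v^3 + 9*v^2 - 5*v + 1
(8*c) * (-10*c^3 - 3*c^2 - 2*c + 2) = -80*c^4 - 24*c^3 - 16*c^2 + 16*c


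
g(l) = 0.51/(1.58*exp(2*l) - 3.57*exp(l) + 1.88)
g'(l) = 0.51*(-3.16*exp(2*l) + 3.57*exp(l))/(1.58*exp(2*l) - 3.57*exp(l) + 1.88)^2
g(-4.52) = 0.28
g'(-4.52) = 0.01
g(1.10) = 0.09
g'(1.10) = -0.31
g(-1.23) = 0.52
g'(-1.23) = 0.42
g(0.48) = 2.15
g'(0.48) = -22.53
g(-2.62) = 0.31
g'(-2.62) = 0.05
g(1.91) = 0.01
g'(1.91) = -0.02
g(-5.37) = 0.27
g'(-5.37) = 0.00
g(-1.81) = 0.38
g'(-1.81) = 0.14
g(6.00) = 0.00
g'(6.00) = 0.00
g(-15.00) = 0.27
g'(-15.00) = 0.00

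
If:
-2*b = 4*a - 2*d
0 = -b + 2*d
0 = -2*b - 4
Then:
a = 1/2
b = -2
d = -1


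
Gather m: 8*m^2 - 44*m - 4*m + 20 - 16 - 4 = 8*m^2 - 48*m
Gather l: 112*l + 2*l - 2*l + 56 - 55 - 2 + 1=112*l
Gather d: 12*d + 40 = 12*d + 40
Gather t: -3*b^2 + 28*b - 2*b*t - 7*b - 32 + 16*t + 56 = -3*b^2 + 21*b + t*(16 - 2*b) + 24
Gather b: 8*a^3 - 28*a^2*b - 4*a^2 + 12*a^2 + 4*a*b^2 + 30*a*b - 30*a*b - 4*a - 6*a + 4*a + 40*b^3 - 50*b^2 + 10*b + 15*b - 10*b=8*a^3 + 8*a^2 - 6*a + 40*b^3 + b^2*(4*a - 50) + b*(15 - 28*a^2)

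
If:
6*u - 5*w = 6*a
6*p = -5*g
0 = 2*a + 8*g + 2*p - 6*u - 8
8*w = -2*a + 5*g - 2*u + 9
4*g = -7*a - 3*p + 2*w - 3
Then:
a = -1767/5260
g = 8427/2630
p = -2809/1052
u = 2547/1315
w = 7173/2630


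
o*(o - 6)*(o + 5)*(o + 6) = o^4 + 5*o^3 - 36*o^2 - 180*o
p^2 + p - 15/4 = (p - 3/2)*(p + 5/2)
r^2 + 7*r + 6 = (r + 1)*(r + 6)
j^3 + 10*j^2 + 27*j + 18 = (j + 1)*(j + 3)*(j + 6)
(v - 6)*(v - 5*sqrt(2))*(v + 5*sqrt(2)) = v^3 - 6*v^2 - 50*v + 300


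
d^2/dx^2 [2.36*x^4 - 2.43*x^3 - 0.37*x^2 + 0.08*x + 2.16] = 28.32*x^2 - 14.58*x - 0.74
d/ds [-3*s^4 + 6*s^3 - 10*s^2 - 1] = 2*s*(-6*s^2 + 9*s - 10)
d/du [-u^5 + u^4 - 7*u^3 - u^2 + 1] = u*(-5*u^3 + 4*u^2 - 21*u - 2)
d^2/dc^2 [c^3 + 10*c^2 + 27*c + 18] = 6*c + 20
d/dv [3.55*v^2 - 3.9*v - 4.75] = 7.1*v - 3.9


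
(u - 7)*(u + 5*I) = u^2 - 7*u + 5*I*u - 35*I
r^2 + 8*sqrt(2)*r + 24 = (r + 2*sqrt(2))*(r + 6*sqrt(2))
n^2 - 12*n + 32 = (n - 8)*(n - 4)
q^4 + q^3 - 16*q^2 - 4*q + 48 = (q - 3)*(q - 2)*(q + 2)*(q + 4)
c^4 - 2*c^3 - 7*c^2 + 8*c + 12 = (c - 3)*(c - 2)*(c + 1)*(c + 2)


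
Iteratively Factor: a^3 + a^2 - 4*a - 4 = (a + 2)*(a^2 - a - 2) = (a - 2)*(a + 2)*(a + 1)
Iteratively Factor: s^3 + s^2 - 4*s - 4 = (s - 2)*(s^2 + 3*s + 2) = (s - 2)*(s + 2)*(s + 1)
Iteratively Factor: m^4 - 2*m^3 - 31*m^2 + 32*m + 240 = (m + 3)*(m^3 - 5*m^2 - 16*m + 80) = (m - 5)*(m + 3)*(m^2 - 16) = (m - 5)*(m + 3)*(m + 4)*(m - 4)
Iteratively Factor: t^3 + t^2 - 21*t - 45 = (t - 5)*(t^2 + 6*t + 9) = (t - 5)*(t + 3)*(t + 3)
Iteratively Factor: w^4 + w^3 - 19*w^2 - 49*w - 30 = (w + 2)*(w^3 - w^2 - 17*w - 15) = (w + 2)*(w + 3)*(w^2 - 4*w - 5) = (w + 1)*(w + 2)*(w + 3)*(w - 5)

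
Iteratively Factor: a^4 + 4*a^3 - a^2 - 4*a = (a)*(a^3 + 4*a^2 - a - 4) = a*(a + 1)*(a^2 + 3*a - 4) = a*(a - 1)*(a + 1)*(a + 4)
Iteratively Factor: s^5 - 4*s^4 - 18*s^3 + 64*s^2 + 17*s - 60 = (s - 3)*(s^4 - s^3 - 21*s^2 + s + 20) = (s - 5)*(s - 3)*(s^3 + 4*s^2 - s - 4) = (s - 5)*(s - 3)*(s + 1)*(s^2 + 3*s - 4) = (s - 5)*(s - 3)*(s - 1)*(s + 1)*(s + 4)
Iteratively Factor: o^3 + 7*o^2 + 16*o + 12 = (o + 3)*(o^2 + 4*o + 4) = (o + 2)*(o + 3)*(o + 2)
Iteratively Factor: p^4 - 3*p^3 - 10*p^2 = (p)*(p^3 - 3*p^2 - 10*p) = p*(p - 5)*(p^2 + 2*p) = p^2*(p - 5)*(p + 2)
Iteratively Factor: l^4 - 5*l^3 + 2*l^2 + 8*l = (l - 4)*(l^3 - l^2 - 2*l) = (l - 4)*(l + 1)*(l^2 - 2*l) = l*(l - 4)*(l + 1)*(l - 2)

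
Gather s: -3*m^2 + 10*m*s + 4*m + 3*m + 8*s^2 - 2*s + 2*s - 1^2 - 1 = -3*m^2 + 10*m*s + 7*m + 8*s^2 - 2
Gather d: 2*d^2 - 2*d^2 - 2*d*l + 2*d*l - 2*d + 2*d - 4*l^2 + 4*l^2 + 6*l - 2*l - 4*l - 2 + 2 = 0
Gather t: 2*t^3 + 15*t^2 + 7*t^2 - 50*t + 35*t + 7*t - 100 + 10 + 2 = 2*t^3 + 22*t^2 - 8*t - 88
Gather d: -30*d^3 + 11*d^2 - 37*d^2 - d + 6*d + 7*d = -30*d^3 - 26*d^2 + 12*d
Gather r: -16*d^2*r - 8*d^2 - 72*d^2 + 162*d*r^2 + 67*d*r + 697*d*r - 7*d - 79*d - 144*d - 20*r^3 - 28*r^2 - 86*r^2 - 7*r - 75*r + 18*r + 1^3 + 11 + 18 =-80*d^2 - 230*d - 20*r^3 + r^2*(162*d - 114) + r*(-16*d^2 + 764*d - 64) + 30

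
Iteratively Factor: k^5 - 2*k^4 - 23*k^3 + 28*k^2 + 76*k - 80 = (k + 4)*(k^4 - 6*k^3 + k^2 + 24*k - 20) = (k - 5)*(k + 4)*(k^3 - k^2 - 4*k + 4) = (k - 5)*(k + 2)*(k + 4)*(k^2 - 3*k + 2) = (k - 5)*(k - 2)*(k + 2)*(k + 4)*(k - 1)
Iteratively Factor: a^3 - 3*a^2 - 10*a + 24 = (a + 3)*(a^2 - 6*a + 8) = (a - 2)*(a + 3)*(a - 4)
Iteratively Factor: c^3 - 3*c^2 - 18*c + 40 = (c - 5)*(c^2 + 2*c - 8) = (c - 5)*(c + 4)*(c - 2)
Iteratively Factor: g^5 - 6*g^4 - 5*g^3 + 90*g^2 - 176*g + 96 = (g - 3)*(g^4 - 3*g^3 - 14*g^2 + 48*g - 32) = (g - 3)*(g + 4)*(g^3 - 7*g^2 + 14*g - 8) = (g - 3)*(g - 1)*(g + 4)*(g^2 - 6*g + 8) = (g - 3)*(g - 2)*(g - 1)*(g + 4)*(g - 4)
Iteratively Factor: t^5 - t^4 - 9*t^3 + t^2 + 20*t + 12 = (t + 1)*(t^4 - 2*t^3 - 7*t^2 + 8*t + 12) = (t - 2)*(t + 1)*(t^3 - 7*t - 6) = (t - 3)*(t - 2)*(t + 1)*(t^2 + 3*t + 2) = (t - 3)*(t - 2)*(t + 1)^2*(t + 2)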